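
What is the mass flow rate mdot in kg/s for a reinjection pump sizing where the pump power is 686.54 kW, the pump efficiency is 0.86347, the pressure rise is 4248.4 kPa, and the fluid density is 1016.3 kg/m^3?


mdot = P_pump * rho * eta / dP
mdot = 686.54 * 1016.3 * 0.86347 / 4248.4
mdot = 141.81 kg/s


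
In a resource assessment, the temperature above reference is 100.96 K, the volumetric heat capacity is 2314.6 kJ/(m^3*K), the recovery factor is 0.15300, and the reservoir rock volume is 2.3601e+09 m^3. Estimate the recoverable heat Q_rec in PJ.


Step 1: Q_s = Vr*rhoc*dT/1e12 = 2.3601e+09*2314.6*100.96/1e12 = 551.5129 PJ
Step 2: Q_rec = Q_s * RF = 551.5129 * 0.153 = 84.381 PJ
Q_rec = 84.381 PJ


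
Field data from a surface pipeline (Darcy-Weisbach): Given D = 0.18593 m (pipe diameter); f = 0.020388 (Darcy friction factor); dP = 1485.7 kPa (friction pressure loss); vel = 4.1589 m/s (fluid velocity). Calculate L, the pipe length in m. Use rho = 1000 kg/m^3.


L = dP*1000*D / (f*rho*vel^2/2)
L = 1485.7*1000*0.18593 / (0.020388*1000*4.1589^2/2)
L = 1566.7 m


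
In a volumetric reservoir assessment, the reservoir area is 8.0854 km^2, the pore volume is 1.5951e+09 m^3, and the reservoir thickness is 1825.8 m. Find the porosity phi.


phi = Vp / (A * 1e6 * hr)
phi = 1.5951e+09 / (8.0854 * 1e6 * 1825.8)
phi = 0.10805


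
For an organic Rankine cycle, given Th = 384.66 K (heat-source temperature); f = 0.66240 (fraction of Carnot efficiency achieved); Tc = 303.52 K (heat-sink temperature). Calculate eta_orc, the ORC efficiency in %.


eta_orc = (1 - Tc/Th) * f * 100
eta_orc = (1 - 303.52/384.66) * 0.66240 * 100
eta_orc = 13.973 %


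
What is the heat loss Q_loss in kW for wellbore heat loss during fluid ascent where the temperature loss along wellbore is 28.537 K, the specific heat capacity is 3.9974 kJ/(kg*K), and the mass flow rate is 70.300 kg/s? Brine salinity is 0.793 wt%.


Q_loss = mdot * cp * dT
Q_loss = 70.300 * 3.9974 * 28.537
Q_loss = 8019.4 kW


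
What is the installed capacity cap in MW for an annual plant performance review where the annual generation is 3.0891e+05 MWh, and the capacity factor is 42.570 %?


cap = E_a / (CF/100 * 8760)
cap = 3.0891e+05 / (42.570/100 * 8760)
cap = 82.837 MW


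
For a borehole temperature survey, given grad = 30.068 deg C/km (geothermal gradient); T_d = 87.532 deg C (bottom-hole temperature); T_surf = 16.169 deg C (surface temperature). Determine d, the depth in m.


d = (T_d - T_surf) / grad * 1000
d = (87.532 - 16.169) / 30.068 * 1000
d = 2373.4 m


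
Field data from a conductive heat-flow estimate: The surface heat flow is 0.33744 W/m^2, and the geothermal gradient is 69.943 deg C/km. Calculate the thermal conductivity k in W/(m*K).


k = q * 1000 / grad
k = 0.33744 * 1000 / 69.943
k = 4.8245 W/(m*K)


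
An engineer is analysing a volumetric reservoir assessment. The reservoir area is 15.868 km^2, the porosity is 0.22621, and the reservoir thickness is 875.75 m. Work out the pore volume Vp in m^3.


Vp = A * 1e6 * hr * phi
Vp = 15.868 * 1e6 * 875.75 * 0.22621
Vp = 3.1435e+09 m^3


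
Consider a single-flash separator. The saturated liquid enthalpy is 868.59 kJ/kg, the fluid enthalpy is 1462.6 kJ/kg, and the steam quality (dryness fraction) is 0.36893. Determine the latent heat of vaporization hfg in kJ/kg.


hfg = (h - hf) / x
hfg = (1462.6 - 868.59) / 0.36893
hfg = 1610.1 kJ/kg


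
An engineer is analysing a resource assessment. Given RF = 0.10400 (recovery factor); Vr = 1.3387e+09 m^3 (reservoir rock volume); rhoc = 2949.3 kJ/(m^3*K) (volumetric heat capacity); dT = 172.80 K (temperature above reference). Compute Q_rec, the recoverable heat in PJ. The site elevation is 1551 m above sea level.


Step 1: Q_s = Vr*rhoc*dT/1e12 = 1.3387e+09*2949.3*172.8/1e12 = 682.2538 PJ
Step 2: Q_rec = Q_s * RF = 682.2538 * 0.104 = 70.954 PJ
Q_rec = 70.954 PJ


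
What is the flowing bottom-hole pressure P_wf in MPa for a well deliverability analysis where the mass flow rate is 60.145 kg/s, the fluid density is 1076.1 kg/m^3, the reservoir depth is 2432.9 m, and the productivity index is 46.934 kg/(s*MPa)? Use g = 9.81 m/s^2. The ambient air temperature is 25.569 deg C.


Step 1: P_i = rho*g*h/1e6 = 1076.1*9.81*2432.9/1e6 = 25.68301 MPa
Step 2: P_wf = P_i - mdot/PI = 25.68301 - 60.145/46.934 = 24.402 MPa
P_wf = 24.402 MPa


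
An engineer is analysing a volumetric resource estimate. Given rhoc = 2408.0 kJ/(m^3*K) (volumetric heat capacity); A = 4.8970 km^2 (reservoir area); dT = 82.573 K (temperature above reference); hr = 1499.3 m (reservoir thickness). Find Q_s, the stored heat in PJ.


Step 1: Vr = A*1e6*hr = 4.897*1e6*1499.3 = 7.342072e+09 m^3
Step 2: Q_s = Vr*rhoc*dT/1e12 = 7.342072e+09*2408.0*82.573/1e12 = 1459.9 PJ
Q_s = 1459.9 PJ


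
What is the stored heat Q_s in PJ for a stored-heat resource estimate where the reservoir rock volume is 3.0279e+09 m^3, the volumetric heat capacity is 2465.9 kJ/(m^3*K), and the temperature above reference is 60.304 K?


Q_s = Vr * rhoc * dT / 1e12
Q_s = 3.0279e+09 * 2465.9 * 60.304 / 1e12
Q_s = 450.26 PJ


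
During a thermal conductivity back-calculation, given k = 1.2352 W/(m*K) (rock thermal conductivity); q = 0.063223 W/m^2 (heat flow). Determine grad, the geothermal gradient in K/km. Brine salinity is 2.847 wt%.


grad = q / k * 1000
grad = 0.063223 / 1.2352 * 1000
grad = 51.18442 deg C/km
Convert: 51.18442 deg C/km * 1.0 = 51.184 K/km
grad = 51.184 K/km


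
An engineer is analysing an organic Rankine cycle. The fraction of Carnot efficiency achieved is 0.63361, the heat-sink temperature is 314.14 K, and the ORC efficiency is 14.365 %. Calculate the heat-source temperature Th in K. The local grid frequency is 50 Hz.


Th = Tc / (1 - (eta_orc/100)/f)
Th = 314.14 / (1 - (14.365/100)/0.63361)
Th = 406.24 K


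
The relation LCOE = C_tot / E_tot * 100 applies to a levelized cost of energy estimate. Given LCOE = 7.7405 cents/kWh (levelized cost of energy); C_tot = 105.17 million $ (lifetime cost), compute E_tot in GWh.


E_tot = C_tot / LCOE * 100
E_tot = 105.17 / 7.7405 * 100
E_tot = 1358.7 GWh


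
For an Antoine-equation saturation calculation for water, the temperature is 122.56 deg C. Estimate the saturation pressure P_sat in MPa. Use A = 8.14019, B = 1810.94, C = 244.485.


P_sat = 10^(A - B/(C + T)) / 760 * 0.101325
P_sat = 10^(8.14019 - 1810.94/(244.485 + 122.56)) / 760 * 0.101325
P_sat = 0.21442 MPa


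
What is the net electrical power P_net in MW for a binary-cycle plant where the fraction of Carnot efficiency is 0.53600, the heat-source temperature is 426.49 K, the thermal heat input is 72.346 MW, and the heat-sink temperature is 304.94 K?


Step 1: eta = (1 - Tc/Th)*f = (1 - 304.94/426.49)*0.536 = 0.1527604
Step 2: P_net = eta * Q_in = 0.1527604 * 72.346 = 11.052 MW
P_net = 11.052 MW


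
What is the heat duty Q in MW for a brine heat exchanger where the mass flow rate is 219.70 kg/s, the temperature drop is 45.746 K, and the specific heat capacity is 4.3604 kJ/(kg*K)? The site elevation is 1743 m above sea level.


Q = mdot * cp * dT / 1000
Q = 219.70 * 4.3604 * 45.746 / 1000
Q = 43.824 MW


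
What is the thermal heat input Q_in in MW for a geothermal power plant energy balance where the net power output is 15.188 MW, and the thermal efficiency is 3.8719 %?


Q_in = W_net / (eta / 100)
Q_in = 15.188 / (3.8719 / 100)
Q_in = 392.26 MW


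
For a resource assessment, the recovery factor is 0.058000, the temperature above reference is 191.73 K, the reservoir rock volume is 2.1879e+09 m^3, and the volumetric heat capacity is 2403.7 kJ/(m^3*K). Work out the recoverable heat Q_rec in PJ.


Step 1: Q_s = Vr*rhoc*dT/1e12 = 2.1879e+09*2403.7*191.73/1e12 = 1008.319 PJ
Step 2: Q_rec = Q_s * RF = 1008.319 * 0.058 = 58.483 PJ
Q_rec = 58.483 PJ


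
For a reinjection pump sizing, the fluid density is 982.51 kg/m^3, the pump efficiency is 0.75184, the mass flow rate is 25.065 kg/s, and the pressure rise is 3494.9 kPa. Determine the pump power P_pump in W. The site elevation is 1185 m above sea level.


P_pump = mdot * dP / (rho * eta)
P_pump = 25.065 * 3494.9 / (982.51 * 0.75184)
P_pump = 118.5878 kW
Convert: 118.5878 kW * 1000.0 = 1.1859e+05 W
P_pump = 1.1859e+05 W


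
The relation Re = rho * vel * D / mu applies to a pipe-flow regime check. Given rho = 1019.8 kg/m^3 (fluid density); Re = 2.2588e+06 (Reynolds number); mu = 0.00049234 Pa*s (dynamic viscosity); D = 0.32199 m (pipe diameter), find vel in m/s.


vel = Re * mu / (rho * D)
vel = 2.2588e+06 * 0.00049234 / (1019.8 * 0.32199)
vel = 3.3868 m/s


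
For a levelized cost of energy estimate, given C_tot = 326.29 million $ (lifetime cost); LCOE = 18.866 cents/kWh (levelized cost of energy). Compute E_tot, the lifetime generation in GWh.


E_tot = C_tot / LCOE * 100
E_tot = 326.29 / 18.866 * 100
E_tot = 1729.5 GWh


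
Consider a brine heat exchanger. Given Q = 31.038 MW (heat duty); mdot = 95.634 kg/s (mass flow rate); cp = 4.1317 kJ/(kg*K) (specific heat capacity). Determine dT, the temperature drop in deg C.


dT = Q * 1000 / (mdot * cp)
dT = 31.038 * 1000 / (95.634 * 4.1317)
dT = 78.55116 K
Convert (temperature difference, 1 K = 1 deg C): 78.55116 K = 78.55116 deg C
dT = 78.551 deg C


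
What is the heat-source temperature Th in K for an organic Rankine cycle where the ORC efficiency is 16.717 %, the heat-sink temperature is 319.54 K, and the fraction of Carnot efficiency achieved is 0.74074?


Th = Tc / (1 - (eta_orc/100)/f)
Th = 319.54 / (1 - (16.717/100)/0.74074)
Th = 412.67 K


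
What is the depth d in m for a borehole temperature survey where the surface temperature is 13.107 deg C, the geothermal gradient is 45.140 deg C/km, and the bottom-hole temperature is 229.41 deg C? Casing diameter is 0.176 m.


d = (T_d - T_surf) / grad * 1000
d = (229.41 - 13.107) / 45.140 * 1000
d = 4791.8 m


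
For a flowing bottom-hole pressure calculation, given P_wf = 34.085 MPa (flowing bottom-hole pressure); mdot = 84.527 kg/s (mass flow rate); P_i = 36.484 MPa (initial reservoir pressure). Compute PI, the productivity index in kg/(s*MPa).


PI = mdot / (P_i - P_wf)
PI = 84.527 / (36.484 - 34.085)
PI = 35.234 kg/(s*MPa)


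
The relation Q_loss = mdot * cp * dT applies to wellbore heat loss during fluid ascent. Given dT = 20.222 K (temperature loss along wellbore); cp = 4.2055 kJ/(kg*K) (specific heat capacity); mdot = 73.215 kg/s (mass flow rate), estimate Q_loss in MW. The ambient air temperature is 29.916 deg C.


Q_loss = mdot * cp * dT
Q_loss = 73.215 * 4.2055 * 20.222
Q_loss = 6226.469 kW
Convert: 6226.469 kW * 0.001 = 6.2265 MW
Q_loss = 6.2265 MW


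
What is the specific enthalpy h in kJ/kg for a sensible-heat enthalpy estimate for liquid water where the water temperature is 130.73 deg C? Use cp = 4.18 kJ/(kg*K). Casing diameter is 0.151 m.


h = cp * T
h = 4.18 * 130.73
h = 546.45 kJ/kg


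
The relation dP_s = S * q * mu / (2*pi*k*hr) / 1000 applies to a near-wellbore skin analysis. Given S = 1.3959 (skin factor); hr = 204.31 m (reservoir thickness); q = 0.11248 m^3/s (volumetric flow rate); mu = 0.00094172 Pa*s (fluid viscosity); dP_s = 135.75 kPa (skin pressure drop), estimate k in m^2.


k = S*q*mu / (2*pi*dP_s*1000*hr)
k = 1.3959*0.11248*0.00094172 / (2*pi*135.75*1000*204.31)
k = 8.4848e-13 m^2


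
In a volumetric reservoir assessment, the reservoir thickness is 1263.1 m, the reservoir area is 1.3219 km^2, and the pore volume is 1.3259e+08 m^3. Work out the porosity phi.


phi = Vp / (A * 1e6 * hr)
phi = 1.3259e+08 / (1.3219 * 1e6 * 1263.1)
phi = 0.079410


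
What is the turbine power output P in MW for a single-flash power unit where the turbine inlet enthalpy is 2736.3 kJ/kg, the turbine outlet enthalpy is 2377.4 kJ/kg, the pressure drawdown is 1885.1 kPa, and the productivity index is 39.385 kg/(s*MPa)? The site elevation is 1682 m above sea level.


Step 1: mdot = PI * dP / 1000 = 39.385 * 1885.1 / 1000 = 74.24466 kg/s
Step 2: P = mdot*(h_in - h_out)/1000 = 74.24466*(2736.3 - 2377.4)/1000 = 26.646 MW
P = 26.646 MW


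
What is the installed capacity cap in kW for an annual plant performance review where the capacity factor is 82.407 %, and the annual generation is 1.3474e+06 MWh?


cap = E_a / (CF/100 * 8760)
cap = 1.3474e+06 / (82.407/100 * 8760)
cap = 186.6501 MW
Convert: 186.6501 MW * 1000.0 = 1.8665e+05 kW
cap = 1.8665e+05 kW


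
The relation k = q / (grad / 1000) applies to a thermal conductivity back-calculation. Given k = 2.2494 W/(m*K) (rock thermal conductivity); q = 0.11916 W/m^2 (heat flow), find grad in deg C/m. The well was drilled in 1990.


grad = q / k * 1000
grad = 0.11916 / 2.2494 * 1000
grad = 52.97413 deg C/km
Convert: 52.97413 deg C/km * 0.001 = 0.052974 deg C/m
grad = 0.052974 deg C/m


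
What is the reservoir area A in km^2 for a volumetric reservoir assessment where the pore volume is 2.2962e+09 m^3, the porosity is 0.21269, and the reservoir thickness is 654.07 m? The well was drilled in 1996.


A = Vp / (1e6 * hr * phi)
A = 2.2962e+09 / (1e6 * 654.07 * 0.21269)
A = 16.506 km^2


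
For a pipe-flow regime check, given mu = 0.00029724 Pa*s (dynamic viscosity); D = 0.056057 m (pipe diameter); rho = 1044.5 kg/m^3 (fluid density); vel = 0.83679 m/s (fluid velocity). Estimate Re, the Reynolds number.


Re = rho * vel * D / mu
Re = 1044.5 * 0.83679 * 0.056057 / 0.00029724
Re = 1.6483e+05


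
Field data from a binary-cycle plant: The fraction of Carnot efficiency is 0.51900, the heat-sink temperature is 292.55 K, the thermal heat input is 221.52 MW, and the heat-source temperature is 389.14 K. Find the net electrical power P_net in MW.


Step 1: eta = (1 - Tc/Th)*f = (1 - 292.55/389.14)*0.519 = 0.1288231
Step 2: P_net = eta * Q_in = 0.1288231 * 221.52 = 28.537 MW
P_net = 28.537 MW


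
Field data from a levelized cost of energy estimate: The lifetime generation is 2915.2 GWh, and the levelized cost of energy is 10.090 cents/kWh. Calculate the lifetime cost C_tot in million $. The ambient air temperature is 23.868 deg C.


C_tot = LCOE / 100 * E_tot
C_tot = 10.090 / 100 * 2915.2
C_tot = 294.14 million $


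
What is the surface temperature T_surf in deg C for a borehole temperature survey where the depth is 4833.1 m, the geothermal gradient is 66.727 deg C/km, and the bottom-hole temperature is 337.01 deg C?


T_surf = T_d - grad * d / 1000
T_surf = 337.01 - 66.727 * 4833.1 / 1000
T_surf = 14.512 deg C


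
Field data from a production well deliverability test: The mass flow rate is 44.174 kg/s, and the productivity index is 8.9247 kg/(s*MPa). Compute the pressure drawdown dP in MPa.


dP = mdot * 1000 / PI
dP = 44.174 * 1000 / 8.9247
dP = 4949.634 kPa
Convert: 4949.634 kPa * 0.001 = 4.9496 MPa
dP = 4.9496 MPa


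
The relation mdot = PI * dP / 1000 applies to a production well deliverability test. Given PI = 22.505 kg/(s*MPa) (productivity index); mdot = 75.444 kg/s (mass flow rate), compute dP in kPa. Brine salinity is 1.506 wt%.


dP = mdot * 1000 / PI
dP = 75.444 * 1000 / 22.505
dP = 3352.3 kPa


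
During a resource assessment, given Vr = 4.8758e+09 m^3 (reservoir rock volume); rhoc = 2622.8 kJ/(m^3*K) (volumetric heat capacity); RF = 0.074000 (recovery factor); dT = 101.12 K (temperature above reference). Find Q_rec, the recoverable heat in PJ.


Step 1: Q_s = Vr*rhoc*dT/1e12 = 4.8758e+09*2622.8*101.12/1e12 = 1293.148 PJ
Step 2: Q_rec = Q_s * RF = 1293.148 * 0.074 = 95.693 PJ
Q_rec = 95.693 PJ


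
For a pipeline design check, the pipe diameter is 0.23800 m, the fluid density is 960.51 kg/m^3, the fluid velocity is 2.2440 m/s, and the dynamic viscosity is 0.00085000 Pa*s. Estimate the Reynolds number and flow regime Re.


Step 1: Re = rho*vel*D/mu = 960.51*2.244*0.238/0.00085 = 6.0351e+05
Step 2: Re = 6.0351e+05 > 4000, so flow is turbulent.
Re = 6.0351e+05 (turbulent)


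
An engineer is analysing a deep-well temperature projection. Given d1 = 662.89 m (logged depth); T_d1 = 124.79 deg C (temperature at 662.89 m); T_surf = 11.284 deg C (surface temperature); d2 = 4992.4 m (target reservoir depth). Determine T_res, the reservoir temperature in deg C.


Step 1: grad = (T_d1 - T_surf)/d1 * 1000 = (124.79 - 11.284)/662.89 * 1000 = 171.2290 deg C/km
Step 2: T_res = T_surf + grad*d2/1000 = 11.284 + 171.2290*4992.4/1000 = 866.13 deg C
T_res = 866.13 deg C


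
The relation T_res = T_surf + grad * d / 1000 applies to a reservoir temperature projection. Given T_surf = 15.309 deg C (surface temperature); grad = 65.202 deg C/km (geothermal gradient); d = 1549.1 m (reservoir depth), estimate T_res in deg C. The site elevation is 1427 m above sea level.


T_res = T_surf + grad * d / 1000
T_res = 15.309 + 65.202 * 1549.1 / 1000
T_res = 116.31 deg C


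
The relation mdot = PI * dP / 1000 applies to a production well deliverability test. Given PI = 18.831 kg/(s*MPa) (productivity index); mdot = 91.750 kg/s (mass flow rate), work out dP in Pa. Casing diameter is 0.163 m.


dP = mdot * 1000 / PI
dP = 91.750 * 1000 / 18.831
dP = 4872.285 kPa
Convert: 4872.285 kPa * 1000.0 = 4.8723e+06 Pa
dP = 4.8723e+06 Pa


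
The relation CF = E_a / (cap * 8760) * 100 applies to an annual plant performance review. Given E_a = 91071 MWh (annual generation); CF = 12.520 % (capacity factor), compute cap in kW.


cap = E_a / (CF/100 * 8760)
cap = 91071 / (12.520/100 * 8760)
cap = 83.03700 MW
Convert: 83.03700 MW * 1000.0 = 83037 kW
cap = 83037 kW


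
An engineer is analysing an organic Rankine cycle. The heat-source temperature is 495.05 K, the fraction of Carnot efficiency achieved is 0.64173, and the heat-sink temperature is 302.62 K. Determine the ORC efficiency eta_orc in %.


eta_orc = (1 - Tc/Th) * f * 100
eta_orc = (1 - 302.62/495.05) * 0.64173 * 100
eta_orc = 24.945 %


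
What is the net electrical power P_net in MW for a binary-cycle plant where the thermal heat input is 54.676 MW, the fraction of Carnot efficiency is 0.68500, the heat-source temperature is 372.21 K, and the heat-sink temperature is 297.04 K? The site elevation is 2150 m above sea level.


Step 1: eta = (1 - Tc/Th)*f = (1 - 297.04/372.21)*0.685 = 0.1383398
Step 2: P_net = eta * Q_in = 0.1383398 * 54.676 = 7.5639 MW
P_net = 7.5639 MW


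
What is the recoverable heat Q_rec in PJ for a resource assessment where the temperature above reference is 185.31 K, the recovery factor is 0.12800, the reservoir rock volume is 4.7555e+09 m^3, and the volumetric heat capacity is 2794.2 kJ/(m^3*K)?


Step 1: Q_s = Vr*rhoc*dT/1e12 = 4.7555e+09*2794.2*185.31/1e12 = 2462.366 PJ
Step 2: Q_rec = Q_s * RF = 2462.366 * 0.128 = 315.18 PJ
Q_rec = 315.18 PJ


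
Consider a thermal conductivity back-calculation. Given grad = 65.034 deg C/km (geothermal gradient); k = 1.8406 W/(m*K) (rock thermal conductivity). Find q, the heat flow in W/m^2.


q = k * grad / 1000
q = 1.8406 * 65.034 / 1000
q = 0.11970 W/m^2


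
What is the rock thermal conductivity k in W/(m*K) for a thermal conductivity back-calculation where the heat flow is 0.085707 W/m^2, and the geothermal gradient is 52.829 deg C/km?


k = q / (grad / 1000)
k = 0.085707 / (52.829 / 1000)
k = 1.6223 W/(m*K)


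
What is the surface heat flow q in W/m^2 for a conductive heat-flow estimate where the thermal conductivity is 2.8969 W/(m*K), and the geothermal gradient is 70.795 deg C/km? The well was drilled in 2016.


q = k * grad / 1000
q = 2.8969 * 70.795 / 1000
q = 0.20509 W/m^2


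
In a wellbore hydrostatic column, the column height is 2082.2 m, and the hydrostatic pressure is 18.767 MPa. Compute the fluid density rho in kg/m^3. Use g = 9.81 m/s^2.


rho = P * 1e6 / (g * h)
rho = 18.767 * 1e6 / (9.81 * 2082.2)
rho = 918.76 kg/m^3


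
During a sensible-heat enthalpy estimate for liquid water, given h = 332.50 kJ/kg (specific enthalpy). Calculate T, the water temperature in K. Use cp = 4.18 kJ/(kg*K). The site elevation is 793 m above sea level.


T = h / cp
T = 332.50 / 4.18
T = 79.54545 deg C
Convert to K: 79.54545 + 273.15 = 352.70 K
T = 352.70 K


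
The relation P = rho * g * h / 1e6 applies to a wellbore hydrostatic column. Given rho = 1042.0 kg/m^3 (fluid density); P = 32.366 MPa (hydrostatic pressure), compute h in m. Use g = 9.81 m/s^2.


h = P * 1e6 / (g * rho)
h = 32.366 * 1e6 / (9.81 * 1042.0)
h = 3166.3 m


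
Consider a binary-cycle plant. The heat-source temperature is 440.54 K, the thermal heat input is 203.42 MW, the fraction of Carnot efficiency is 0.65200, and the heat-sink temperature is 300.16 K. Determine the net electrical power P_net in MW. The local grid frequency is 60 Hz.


Step 1: eta = (1 - Tc/Th)*f = (1 - 300.16/440.54)*0.652 = 0.2077627
Step 2: P_net = eta * Q_in = 0.2077627 * 203.42 = 42.263 MW
P_net = 42.263 MW


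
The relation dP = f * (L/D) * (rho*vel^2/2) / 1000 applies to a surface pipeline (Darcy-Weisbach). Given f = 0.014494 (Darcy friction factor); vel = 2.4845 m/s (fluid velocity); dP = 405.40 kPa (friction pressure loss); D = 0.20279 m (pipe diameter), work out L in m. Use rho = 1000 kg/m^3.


L = dP*1000*D / (f*rho*vel^2/2)
L = 405.40*1000*0.20279 / (0.014494*1000*2.4845^2/2)
L = 1837.8 m


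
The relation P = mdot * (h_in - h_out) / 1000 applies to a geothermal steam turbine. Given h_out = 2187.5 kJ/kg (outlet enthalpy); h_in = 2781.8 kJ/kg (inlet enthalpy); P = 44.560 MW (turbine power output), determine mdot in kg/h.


mdot = P * 1000 / (h_in - h_out)
mdot = 44.560 * 1000 / (2781.8 - 2187.5)
mdot = 74.97897 kg/s
Convert: 74.97897 kg/s * 3600.0 = 2.6992e+05 kg/h
mdot = 2.6992e+05 kg/h


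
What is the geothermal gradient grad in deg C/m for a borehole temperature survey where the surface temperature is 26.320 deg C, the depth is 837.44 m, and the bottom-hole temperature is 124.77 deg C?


grad = (T_d - T_surf) / d * 1000
grad = (124.77 - 26.320) / 837.44 * 1000
grad = 117.5607 deg C/km
Convert: 117.5607 deg C/km * 0.001 = 0.11756 deg C/m
grad = 0.11756 deg C/m


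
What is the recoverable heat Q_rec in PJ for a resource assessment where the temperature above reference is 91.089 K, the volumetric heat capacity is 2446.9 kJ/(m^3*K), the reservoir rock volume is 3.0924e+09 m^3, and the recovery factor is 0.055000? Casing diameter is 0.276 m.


Step 1: Q_s = Vr*rhoc*dT/1e12 = 3.0924e+09*2446.9*91.089/1e12 = 689.2517 PJ
Step 2: Q_rec = Q_s * RF = 689.2517 * 0.055 = 37.909 PJ
Q_rec = 37.909 PJ


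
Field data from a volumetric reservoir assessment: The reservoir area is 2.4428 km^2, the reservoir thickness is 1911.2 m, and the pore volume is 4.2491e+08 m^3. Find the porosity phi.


phi = Vp / (A * 1e6 * hr)
phi = 4.2491e+08 / (2.4428 * 1e6 * 1911.2)
phi = 0.091013


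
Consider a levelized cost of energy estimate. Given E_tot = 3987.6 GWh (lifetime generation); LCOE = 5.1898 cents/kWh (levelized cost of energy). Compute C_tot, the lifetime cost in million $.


C_tot = LCOE / 100 * E_tot
C_tot = 5.1898 / 100 * 3987.6
C_tot = 206.95 million $


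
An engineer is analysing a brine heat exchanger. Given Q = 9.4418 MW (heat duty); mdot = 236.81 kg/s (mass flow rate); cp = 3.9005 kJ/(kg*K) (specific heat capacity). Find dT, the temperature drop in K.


dT = Q * 1000 / (mdot * cp)
dT = 9.4418 * 1000 / (236.81 * 3.9005)
dT = 10.222 K


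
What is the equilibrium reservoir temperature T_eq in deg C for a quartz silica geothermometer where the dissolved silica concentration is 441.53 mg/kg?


T_eq = 1309 / (5.19 - log10(SiO2)) - 273.15
T_eq = 1309 / (5.19 - log10(441.53)) - 273.15
T_eq = 241.18 deg C


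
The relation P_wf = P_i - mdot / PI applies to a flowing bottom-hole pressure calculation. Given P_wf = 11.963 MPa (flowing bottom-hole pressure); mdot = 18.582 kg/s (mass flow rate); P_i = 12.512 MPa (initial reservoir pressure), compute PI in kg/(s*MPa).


PI = mdot / (P_i - P_wf)
PI = 18.582 / (12.512 - 11.963)
PI = 33.847 kg/(s*MPa)


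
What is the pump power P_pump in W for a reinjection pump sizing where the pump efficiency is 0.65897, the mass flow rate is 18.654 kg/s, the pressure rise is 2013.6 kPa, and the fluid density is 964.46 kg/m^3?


P_pump = mdot * dP / (rho * eta)
P_pump = 18.654 * 2013.6 / (964.46 * 0.65897)
P_pump = 59.10107 kW
Convert: 59.10107 kW * 1000.0 = 59101 W
P_pump = 59101 W


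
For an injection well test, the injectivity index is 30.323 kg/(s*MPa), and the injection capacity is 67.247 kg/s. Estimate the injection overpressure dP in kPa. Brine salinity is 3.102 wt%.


dP = mdot * 1000 / II
dP = 67.247 * 1000 / 30.323
dP = 2217.7 kPa


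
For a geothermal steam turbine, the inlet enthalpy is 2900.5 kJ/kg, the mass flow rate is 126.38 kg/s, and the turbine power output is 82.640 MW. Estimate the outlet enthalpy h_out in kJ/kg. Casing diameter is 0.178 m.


h_out = h_in - P * 1000 / mdot
h_out = 2900.5 - 82.640 * 1000 / 126.38
h_out = 2246.6 kJ/kg


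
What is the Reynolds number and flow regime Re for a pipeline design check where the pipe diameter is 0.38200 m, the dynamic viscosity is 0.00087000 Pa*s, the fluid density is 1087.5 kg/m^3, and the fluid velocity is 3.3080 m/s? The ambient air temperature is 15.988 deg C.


Step 1: Re = rho*vel*D/mu = 1087.5*3.308*0.382/0.00087 = 1.5796e+06
Step 2: Re = 1.5796e+06 > 4000, so flow is turbulent.
Re = 1.5796e+06 (turbulent)


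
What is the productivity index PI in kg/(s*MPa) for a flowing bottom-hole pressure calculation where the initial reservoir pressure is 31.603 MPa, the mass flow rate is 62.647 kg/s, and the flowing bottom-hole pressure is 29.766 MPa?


PI = mdot / (P_i - P_wf)
PI = 62.647 / (31.603 - 29.766)
PI = 34.103 kg/(s*MPa)


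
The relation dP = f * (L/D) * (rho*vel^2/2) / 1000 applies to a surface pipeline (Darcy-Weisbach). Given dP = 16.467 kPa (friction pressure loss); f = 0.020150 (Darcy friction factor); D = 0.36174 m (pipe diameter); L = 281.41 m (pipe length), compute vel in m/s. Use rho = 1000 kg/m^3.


vel = sqrt(dP*1000*2*D / (f*L*rho))
vel = sqrt(16.467*1000*2*0.36174 / (0.020150*281.41*1000))
vel = 1.4495 m/s


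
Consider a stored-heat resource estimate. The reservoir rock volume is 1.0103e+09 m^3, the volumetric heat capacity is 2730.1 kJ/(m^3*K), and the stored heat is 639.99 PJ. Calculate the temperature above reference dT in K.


dT = Q_s * 1e12 / (Vr * rhoc)
dT = 639.99 * 1e12 / (1.0103e+09 * 2730.1)
dT = 232.03 K


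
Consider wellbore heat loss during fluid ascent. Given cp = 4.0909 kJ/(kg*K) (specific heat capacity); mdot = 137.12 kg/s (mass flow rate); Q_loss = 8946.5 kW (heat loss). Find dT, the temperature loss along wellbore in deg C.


dT = Q_loss / (mdot * cp)
dT = 8946.5 / (137.12 * 4.0909)
dT = 15.94900 K
Convert (temperature difference, 1 K = 1 deg C): 15.94900 K = 15.94900 deg C
dT = 15.949 deg C


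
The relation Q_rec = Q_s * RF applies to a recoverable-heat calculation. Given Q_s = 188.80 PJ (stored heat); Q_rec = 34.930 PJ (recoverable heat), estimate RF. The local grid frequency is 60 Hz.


RF = Q_rec / Q_s
RF = 34.930 / 188.80
RF = 0.18501


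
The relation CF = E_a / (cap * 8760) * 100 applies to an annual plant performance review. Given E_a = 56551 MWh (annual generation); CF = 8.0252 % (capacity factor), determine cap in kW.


cap = E_a / (CF/100 * 8760)
cap = 56551 / (8.0252/100 * 8760)
cap = 80.44153 MW
Convert: 80.44153 MW * 1000.0 = 80442 kW
cap = 80442 kW


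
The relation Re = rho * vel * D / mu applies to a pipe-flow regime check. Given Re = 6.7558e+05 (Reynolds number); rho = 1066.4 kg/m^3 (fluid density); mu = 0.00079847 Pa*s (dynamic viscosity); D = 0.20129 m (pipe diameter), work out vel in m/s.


vel = Re * mu / (rho * D)
vel = 6.7558e+05 * 0.00079847 / (1066.4 * 0.20129)
vel = 2.5130 m/s


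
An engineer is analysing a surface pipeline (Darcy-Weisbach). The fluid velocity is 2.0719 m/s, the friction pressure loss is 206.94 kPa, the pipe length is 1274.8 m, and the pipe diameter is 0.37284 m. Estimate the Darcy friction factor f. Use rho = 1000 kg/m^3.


f = dP*1000 / ((L/D)*(rho*vel^2/2))
f = 206.94*1000 / ((1274.8/0.37284)*(1000*2.0719^2/2))
f = 0.028198


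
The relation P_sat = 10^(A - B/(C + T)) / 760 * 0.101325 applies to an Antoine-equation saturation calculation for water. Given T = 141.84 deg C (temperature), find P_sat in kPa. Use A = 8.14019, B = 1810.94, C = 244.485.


P_sat = 10^(A - B/(C + T)) / 760 * 0.101325
P_sat = 10^(8.14019 - 1810.94/(244.485 + 141.84)) / 760 * 0.101325
P_sat = 0.3779945 MPa
Convert: 0.3779945 MPa * 1000.0 = 377.99 kPa
P_sat = 377.99 kPa


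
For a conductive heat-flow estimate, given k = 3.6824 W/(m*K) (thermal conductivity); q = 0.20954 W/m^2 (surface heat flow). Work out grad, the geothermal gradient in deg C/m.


grad = q * 1000 / k
grad = 0.20954 * 1000 / 3.6824
grad = 56.90311 deg C/km
Convert: 56.90311 deg C/km * 0.001 = 0.056903 deg C/m
grad = 0.056903 deg C/m


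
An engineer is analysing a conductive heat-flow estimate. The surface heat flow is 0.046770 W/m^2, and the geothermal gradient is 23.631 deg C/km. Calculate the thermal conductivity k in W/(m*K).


k = q * 1000 / grad
k = 0.046770 * 1000 / 23.631
k = 1.9792 W/(m*K)


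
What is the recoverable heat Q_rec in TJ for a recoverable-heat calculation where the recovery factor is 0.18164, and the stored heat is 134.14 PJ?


Q_rec = Q_s * RF
Q_rec = 134.14 * 0.18164
Q_rec = 24.36519 PJ
Convert: 24.36519 PJ * 1000.0 = 24365 TJ
Q_rec = 24365 TJ


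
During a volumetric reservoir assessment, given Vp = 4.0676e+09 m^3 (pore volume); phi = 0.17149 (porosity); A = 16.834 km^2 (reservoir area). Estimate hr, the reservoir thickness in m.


hr = Vp / (A * 1e6 * phi)
hr = 4.0676e+09 / (16.834 * 1e6 * 0.17149)
hr = 1409.0 m


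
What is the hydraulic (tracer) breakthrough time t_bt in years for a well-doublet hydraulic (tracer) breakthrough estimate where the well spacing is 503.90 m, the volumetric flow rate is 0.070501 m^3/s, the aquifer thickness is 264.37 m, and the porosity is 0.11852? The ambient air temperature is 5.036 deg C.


t_bt = pi * hr * phi * L^2 / (3 * Qv) / (365.25*86400)
t_bt = pi * 264.37 * 0.11852 * 503.90^2 / (3 * 0.070501) / (365.25*86400)
t_bt = 3.7447 years


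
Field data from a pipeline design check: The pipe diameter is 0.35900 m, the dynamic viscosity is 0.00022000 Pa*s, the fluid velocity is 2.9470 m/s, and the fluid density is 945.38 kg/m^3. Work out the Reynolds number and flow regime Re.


Step 1: Re = rho*vel*D/mu = 945.38*2.947*0.359/0.00022 = 4.5463e+06
Step 2: Re = 4.5463e+06 > 4000, so flow is turbulent.
Re = 4.5463e+06 (turbulent)


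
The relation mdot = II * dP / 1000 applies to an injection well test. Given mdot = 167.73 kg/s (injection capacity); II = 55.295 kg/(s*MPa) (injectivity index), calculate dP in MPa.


dP = mdot * 1000 / II
dP = 167.73 * 1000 / 55.295
dP = 3033.366 kPa
Convert: 3033.366 kPa * 0.001 = 3.0334 MPa
dP = 3.0334 MPa


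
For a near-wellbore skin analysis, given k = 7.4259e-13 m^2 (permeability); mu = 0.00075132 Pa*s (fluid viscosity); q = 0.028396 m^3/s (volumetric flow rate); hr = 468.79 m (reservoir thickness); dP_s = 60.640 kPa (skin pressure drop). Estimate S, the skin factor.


S = dP_s * 1000 * 2*pi*k*hr / (q*mu)
S = 60.640 * 1000 * 2*pi*7.4259e-13*468.79 / (0.028396*0.00075132)
S = 6.2171


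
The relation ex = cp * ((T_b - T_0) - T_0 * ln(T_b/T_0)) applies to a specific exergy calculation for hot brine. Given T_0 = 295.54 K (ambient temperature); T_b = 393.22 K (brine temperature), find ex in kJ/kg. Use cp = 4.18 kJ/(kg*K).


ex = cp * ((T_b - T_0) - T_0 * ln(T_b/T_0))
ex = 4.18 * ((393.22 - 295.54) - 295.54 * ln(393.22/295.54))
ex = 55.528 kJ/kg


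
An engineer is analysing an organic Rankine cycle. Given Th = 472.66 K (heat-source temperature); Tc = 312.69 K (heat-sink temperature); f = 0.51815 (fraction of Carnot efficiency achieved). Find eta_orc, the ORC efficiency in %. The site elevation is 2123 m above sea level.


eta_orc = (1 - Tc/Th) * f * 100
eta_orc = (1 - 312.69/472.66) * 0.51815 * 100
eta_orc = 17.537 %


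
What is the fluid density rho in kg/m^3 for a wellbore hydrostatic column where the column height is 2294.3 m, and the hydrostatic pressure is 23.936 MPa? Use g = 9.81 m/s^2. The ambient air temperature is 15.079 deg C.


rho = P * 1e6 / (g * h)
rho = 23.936 * 1e6 / (9.81 * 2294.3)
rho = 1063.5 kg/m^3


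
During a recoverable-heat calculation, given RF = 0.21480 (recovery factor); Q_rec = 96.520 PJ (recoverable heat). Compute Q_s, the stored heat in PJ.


Q_s = Q_rec / RF
Q_s = 96.520 / 0.21480
Q_s = 449.35 PJ


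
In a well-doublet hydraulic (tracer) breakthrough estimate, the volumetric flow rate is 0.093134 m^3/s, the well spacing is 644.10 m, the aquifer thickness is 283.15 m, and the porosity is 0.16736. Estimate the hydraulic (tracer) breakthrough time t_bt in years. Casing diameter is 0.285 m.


t_bt = pi * hr * phi * L^2 / (3 * Qv) / (365.25*86400)
t_bt = pi * 283.15 * 0.16736 * 644.10^2 / (3 * 0.093134) / (365.25*86400)
t_bt = 7.0047 years


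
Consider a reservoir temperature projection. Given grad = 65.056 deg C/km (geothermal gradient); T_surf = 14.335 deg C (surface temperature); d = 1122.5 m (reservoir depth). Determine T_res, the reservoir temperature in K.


T_res = T_surf + grad * d / 1000
T_res = 14.335 + 65.056 * 1122.5 / 1000
T_res = 87.36036 deg C
Convert to K: 87.36036 + 273.15 = 360.51 K
T_res = 360.51 K


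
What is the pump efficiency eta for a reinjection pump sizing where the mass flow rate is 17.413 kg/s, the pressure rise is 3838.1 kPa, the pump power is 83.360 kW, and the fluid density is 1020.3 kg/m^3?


eta = mdot * dP / (rho * P_pump)
eta = 17.413 * 3838.1 / (1020.3 * 83.360)
eta = 0.78579


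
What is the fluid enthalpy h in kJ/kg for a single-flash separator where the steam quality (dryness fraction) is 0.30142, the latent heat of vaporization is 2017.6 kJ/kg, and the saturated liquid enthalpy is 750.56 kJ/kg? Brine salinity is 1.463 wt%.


h = hf + x * hfg
h = 750.56 + 0.30142 * 2017.6
h = 1358.7 kJ/kg


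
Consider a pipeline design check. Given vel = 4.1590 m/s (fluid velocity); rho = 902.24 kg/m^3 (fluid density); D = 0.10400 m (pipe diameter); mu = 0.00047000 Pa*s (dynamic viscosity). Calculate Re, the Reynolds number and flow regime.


Step 1: Re = rho*vel*D/mu = 902.24*4.159*0.104/0.00047 = 8.3032e+05
Step 2: Re = 8.3032e+05 > 4000, so flow is turbulent.
Re = 8.3032e+05 (turbulent)


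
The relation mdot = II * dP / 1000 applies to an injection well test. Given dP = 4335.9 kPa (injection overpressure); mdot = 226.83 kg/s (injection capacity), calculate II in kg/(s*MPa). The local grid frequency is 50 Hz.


II = mdot * 1000 / dP
II = 226.83 * 1000 / 4335.9
II = 52.314 kg/(s*MPa)


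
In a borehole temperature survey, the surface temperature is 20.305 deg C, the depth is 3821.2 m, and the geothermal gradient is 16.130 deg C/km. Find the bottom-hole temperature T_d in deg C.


T_d = T_surf + grad * d / 1000
T_d = 20.305 + 16.130 * 3821.2 / 1000
T_d = 81.941 deg C


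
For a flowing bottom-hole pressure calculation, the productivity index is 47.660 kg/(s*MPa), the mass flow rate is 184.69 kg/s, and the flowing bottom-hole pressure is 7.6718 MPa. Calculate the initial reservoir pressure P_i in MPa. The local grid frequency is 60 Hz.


P_i = P_wf + mdot / PI
P_i = 7.6718 + 184.69 / 47.660
P_i = 11.547 MPa


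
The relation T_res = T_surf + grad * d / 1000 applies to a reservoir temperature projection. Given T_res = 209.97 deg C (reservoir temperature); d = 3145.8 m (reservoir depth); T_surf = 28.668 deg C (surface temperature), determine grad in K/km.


grad = (T_res - T_surf) / d * 1000
grad = (209.97 - 28.668) / 3145.8 * 1000
grad = 57.63303 deg C/km
Convert: 57.63303 deg C/km * 1.0 = 57.633 K/km
grad = 57.633 K/km


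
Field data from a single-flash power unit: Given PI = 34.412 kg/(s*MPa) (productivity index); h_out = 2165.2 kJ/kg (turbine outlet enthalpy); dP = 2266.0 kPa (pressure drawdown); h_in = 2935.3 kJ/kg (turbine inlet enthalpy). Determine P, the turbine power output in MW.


Step 1: mdot = PI * dP / 1000 = 34.412 * 2266.0 / 1000 = 77.97759 kg/s
Step 2: P = mdot*(h_in - h_out)/1000 = 77.97759*(2935.3 - 2165.2)/1000 = 60.051 MW
P = 60.051 MW


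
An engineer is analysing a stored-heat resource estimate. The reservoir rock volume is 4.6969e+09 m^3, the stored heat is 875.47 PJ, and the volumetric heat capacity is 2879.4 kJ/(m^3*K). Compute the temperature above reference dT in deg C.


dT = Q_s * 1e12 / (Vr * rhoc)
dT = 875.47 * 1e12 / (4.6969e+09 * 2879.4)
dT = 64.73333 K
Convert (temperature difference, 1 K = 1 deg C): 64.73333 K = 64.73333 deg C
dT = 64.733 deg C


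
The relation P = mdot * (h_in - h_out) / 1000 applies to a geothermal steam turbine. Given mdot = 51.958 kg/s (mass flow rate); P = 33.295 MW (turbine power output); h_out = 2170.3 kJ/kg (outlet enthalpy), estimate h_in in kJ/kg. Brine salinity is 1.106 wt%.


h_in = h_out + P * 1000 / mdot
h_in = 2170.3 + 33.295 * 1000 / 51.958
h_in = 2811.1 kJ/kg


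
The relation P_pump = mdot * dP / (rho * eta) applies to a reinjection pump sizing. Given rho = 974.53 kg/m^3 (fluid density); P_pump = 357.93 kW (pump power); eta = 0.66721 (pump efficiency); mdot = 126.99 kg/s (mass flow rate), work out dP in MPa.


dP = P_pump * rho * eta / mdot
dP = 357.93 * 974.53 * 0.66721 / 126.99
dP = 1832.679 kPa
Convert: 1832.679 kPa * 0.001 = 1.8327 MPa
dP = 1.8327 MPa


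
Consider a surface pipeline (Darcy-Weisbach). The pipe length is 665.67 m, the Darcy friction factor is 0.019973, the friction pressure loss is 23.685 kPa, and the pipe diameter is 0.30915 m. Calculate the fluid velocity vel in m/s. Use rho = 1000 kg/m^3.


vel = sqrt(dP*1000*2*D / (f*L*rho))
vel = sqrt(23.685*1000*2*0.30915 / (0.019973*665.67*1000))
vel = 1.0495 m/s


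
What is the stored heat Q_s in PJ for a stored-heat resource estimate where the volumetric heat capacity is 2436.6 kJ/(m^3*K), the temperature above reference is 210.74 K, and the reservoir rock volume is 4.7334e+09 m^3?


Q_s = Vr * rhoc * dT / 1e12
Q_s = 4.7334e+09 * 2436.6 * 210.74 / 1e12
Q_s = 2430.5 PJ


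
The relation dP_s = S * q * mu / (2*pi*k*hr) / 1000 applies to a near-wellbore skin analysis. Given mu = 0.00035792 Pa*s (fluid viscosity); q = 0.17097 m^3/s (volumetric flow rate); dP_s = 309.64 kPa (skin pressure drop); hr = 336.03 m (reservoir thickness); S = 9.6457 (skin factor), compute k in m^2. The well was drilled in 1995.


k = S*q*mu / (2*pi*dP_s*1000*hr)
k = 9.6457*0.17097*0.00035792 / (2*pi*309.64*1000*336.03)
k = 9.0287e-13 m^2


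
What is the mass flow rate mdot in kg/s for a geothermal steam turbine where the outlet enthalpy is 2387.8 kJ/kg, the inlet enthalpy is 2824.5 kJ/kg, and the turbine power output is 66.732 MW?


mdot = P * 1000 / (h_in - h_out)
mdot = 66.732 * 1000 / (2824.5 - 2387.8)
mdot = 152.81 kg/s


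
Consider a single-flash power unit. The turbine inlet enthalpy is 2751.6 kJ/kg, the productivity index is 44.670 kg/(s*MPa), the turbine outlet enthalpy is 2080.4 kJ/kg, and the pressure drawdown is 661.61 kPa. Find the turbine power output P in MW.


Step 1: mdot = PI * dP / 1000 = 44.67 * 661.61 / 1000 = 29.55412 kg/s
Step 2: P = mdot*(h_in - h_out)/1000 = 29.55412*(2751.6 - 2080.4)/1000 = 19.837 MW
P = 19.837 MW


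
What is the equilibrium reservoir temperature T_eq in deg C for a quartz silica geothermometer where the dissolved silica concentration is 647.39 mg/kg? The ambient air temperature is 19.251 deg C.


T_eq = 1309 / (5.19 - log10(SiO2)) - 273.15
T_eq = 1309 / (5.19 - log10(647.39)) - 273.15
T_eq = 277.12 deg C


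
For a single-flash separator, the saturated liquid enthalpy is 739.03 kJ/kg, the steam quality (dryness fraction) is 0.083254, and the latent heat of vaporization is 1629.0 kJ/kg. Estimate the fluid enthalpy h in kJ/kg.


h = hf + x * hfg
h = 739.03 + 0.083254 * 1629.0
h = 874.65 kJ/kg
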